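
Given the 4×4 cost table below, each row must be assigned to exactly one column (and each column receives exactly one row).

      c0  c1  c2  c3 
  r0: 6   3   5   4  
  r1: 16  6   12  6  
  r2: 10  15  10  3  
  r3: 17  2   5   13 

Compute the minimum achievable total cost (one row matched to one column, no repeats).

Minimum assignment cost: 20

optimal assignment: row0→col0 (cost 6), row1→col1 (cost 6), row2→col3 (cost 3), row3→col2 (cost 5)
total = 6 + 6 + 3 + 5 = 20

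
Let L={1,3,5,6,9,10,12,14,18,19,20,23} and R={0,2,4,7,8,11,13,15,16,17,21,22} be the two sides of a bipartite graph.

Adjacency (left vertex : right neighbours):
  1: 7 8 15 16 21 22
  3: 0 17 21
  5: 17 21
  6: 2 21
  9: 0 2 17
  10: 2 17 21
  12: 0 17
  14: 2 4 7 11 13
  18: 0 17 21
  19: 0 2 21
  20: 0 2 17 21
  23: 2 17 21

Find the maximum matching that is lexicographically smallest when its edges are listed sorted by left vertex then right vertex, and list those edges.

Lex-smallest maximum matching: {(1,7), (3,0), (5,17), (6,2), (10,21), (14,4)}

|M| = 6 (so the lex-smallest maximum matching has 6 edges)
process left vertices in ascending order; for each, take the smallest-labelled available neighbour that still permits 6 edges overall, or leave it unmatched if none does
lex-smallest matching: {1-7, 3-0, 5-17, 6-2, 10-21, 14-4}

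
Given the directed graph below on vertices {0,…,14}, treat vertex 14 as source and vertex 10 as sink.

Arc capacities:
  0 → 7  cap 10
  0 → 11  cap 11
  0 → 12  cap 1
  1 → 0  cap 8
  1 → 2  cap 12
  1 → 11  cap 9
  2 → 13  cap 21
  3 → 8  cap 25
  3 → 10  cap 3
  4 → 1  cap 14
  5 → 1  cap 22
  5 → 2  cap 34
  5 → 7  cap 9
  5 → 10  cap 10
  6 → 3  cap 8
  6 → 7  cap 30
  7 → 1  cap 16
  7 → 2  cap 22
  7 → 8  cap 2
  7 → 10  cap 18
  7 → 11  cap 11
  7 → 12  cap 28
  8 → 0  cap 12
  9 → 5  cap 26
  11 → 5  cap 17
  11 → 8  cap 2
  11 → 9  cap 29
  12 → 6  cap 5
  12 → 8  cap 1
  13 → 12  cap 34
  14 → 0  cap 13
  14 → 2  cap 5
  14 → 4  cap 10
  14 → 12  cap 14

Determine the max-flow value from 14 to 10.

augment #1: 14→0→7→10 bottleneck 10, total now 10
augment #2: 14→0→11→5→10 bottleneck 3, total now 13
augment #3: 14→12→6→3→10 bottleneck 3, total now 16
augment #4: 14→12→6→7→10 bottleneck 2, total now 18
augment #5: 14→4→1→11→5→10 bottleneck 7, total now 25
augment #6: 14→4→1→11→5→7→10 bottleneck 2, total now 27
augment #7: 14→4→1→0→11→5→7→10 bottleneck 1, total now 28
augment #8: 14→12→8→0→11→5→7→10 bottleneck 1, total now 29

Maximum flow value: 29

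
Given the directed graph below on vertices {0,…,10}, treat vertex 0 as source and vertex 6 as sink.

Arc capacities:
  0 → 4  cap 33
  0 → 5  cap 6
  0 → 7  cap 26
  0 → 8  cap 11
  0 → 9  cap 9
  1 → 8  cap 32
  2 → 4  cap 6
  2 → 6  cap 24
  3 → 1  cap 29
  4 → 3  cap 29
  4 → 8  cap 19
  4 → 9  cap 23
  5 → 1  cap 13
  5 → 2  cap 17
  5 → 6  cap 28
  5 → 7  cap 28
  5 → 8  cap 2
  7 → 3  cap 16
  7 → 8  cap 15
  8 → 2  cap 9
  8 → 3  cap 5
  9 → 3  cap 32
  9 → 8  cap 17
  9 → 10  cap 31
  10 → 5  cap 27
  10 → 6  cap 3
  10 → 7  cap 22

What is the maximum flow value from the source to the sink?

augment #1: 0→5→6 bottleneck 6, total now 6
augment #2: 0→8→2→6 bottleneck 9, total now 15
augment #3: 0→9→10→6 bottleneck 3, total now 18
augment #4: 0→9→10→5→6 bottleneck 6, total now 24
augment #5: 0→4→9→10→5→6 bottleneck 16, total now 40
augment #6: 0→4→9→10→5→2→6 bottleneck 5, total now 45

Maximum flow value: 45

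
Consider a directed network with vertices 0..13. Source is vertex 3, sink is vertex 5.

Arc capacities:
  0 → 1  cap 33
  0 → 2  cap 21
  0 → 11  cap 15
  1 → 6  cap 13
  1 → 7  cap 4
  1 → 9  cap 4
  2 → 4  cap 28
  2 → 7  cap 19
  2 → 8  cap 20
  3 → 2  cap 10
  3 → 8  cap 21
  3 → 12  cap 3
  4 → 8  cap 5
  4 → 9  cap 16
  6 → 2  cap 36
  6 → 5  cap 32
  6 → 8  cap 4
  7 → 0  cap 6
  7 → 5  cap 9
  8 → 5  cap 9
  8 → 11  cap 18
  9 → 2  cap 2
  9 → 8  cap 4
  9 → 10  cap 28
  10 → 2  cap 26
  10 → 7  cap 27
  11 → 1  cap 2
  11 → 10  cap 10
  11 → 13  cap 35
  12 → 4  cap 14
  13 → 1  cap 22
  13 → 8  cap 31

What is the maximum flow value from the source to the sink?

augment #1: 3→8→5 bottleneck 9, total now 9
augment #2: 3→2→7→5 bottleneck 9, total now 18
augment #3: 3→8→11→1→6→5 bottleneck 2, total now 20
augment #4: 3→2→7→0→1→6→5 bottleneck 1, total now 21
augment #5: 3→8→11→13→1→6→5 bottleneck 10, total now 31

Maximum flow value: 31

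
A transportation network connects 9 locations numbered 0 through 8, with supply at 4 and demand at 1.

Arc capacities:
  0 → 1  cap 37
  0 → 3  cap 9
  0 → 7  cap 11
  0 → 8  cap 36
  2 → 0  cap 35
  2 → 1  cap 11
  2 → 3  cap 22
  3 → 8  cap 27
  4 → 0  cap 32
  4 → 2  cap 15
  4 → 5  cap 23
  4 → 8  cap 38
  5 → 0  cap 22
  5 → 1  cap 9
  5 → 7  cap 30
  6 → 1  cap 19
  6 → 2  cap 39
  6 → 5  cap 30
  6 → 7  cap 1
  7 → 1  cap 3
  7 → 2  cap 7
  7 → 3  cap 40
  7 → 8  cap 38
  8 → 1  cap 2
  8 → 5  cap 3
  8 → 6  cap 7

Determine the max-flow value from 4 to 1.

augment #1: 4→0→1 bottleneck 32, total now 32
augment #2: 4→2→1 bottleneck 11, total now 43
augment #3: 4→5→1 bottleneck 9, total now 52
augment #4: 4→8→1 bottleneck 2, total now 54
augment #5: 4→2→0→1 bottleneck 4, total now 58
augment #6: 4→5→0→1 bottleneck 1, total now 59
augment #7: 4→5→7→1 bottleneck 3, total now 62
augment #8: 4→8→6→1 bottleneck 7, total now 69

Maximum flow value: 69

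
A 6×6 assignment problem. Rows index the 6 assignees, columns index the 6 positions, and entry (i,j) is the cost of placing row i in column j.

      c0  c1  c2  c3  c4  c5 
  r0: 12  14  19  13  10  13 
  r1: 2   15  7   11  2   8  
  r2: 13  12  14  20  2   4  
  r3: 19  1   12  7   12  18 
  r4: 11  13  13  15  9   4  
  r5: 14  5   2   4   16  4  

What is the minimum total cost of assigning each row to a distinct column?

Minimum assignment cost: 24

optimal assignment: row0→col3 (cost 13), row1→col0 (cost 2), row2→col4 (cost 2), row3→col1 (cost 1), row4→col5 (cost 4), row5→col2 (cost 2)
total = 13 + 2 + 2 + 1 + 4 + 2 = 24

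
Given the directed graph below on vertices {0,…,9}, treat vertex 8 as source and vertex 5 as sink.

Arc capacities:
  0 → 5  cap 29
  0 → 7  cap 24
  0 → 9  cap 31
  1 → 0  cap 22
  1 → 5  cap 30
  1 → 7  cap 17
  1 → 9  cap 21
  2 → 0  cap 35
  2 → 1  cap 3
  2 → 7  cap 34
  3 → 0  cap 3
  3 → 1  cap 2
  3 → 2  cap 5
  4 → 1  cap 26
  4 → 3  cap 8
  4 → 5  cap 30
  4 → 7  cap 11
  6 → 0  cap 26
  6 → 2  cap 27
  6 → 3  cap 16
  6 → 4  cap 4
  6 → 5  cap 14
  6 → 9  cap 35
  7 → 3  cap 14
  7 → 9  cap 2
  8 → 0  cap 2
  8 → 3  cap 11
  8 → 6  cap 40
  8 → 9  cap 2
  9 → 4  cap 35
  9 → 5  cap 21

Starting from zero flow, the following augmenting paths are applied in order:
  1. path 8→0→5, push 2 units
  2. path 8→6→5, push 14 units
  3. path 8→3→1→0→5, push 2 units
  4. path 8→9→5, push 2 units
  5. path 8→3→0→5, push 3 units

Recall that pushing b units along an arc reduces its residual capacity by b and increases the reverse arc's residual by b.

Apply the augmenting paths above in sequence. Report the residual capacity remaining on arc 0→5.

after path 1 (8→0→5, push 2): res(0,5)=27
after path 2 (8→6→5, push 14): res(0,5)=27
after path 3 (8→3→1→0→5, push 2): res(0,5)=25
after path 4 (8→9→5, push 2): res(0,5)=25
after path 5 (8→3→0→5, push 3): res(0,5)=22

Residual capacity of (0,5): 22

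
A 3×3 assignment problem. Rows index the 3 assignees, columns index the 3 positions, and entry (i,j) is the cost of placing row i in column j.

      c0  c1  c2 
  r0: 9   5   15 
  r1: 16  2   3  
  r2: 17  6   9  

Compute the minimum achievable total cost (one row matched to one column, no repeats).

optimal assignment: row0→col0 (cost 9), row1→col2 (cost 3), row2→col1 (cost 6)
total = 9 + 3 + 6 = 18

Minimum assignment cost: 18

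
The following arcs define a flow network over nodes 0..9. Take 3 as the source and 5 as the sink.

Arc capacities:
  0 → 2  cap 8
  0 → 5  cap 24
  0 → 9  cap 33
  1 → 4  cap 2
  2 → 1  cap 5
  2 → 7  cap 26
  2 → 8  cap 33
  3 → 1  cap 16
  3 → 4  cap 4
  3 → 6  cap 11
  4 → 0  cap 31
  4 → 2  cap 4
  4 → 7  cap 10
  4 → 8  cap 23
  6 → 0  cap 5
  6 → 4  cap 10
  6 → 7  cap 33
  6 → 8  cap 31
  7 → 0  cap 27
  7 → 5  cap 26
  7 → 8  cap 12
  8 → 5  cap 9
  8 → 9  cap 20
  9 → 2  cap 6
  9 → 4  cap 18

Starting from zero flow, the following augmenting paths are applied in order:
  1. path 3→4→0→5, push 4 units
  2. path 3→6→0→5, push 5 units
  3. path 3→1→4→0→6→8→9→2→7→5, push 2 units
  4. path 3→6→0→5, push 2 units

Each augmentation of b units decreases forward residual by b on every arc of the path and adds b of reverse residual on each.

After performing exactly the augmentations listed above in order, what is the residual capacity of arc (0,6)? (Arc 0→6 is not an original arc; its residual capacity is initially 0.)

Residual capacity of (0,6): 5

after path 1 (3→4→0→5, push 4): res(0,6)=0
after path 2 (3→6→0→5, push 5): res(0,6)=5
after path 3 (3→1→4→0→6→8→9→2→7→5, push 2): res(0,6)=3
after path 4 (3→6→0→5, push 2): res(0,6)=5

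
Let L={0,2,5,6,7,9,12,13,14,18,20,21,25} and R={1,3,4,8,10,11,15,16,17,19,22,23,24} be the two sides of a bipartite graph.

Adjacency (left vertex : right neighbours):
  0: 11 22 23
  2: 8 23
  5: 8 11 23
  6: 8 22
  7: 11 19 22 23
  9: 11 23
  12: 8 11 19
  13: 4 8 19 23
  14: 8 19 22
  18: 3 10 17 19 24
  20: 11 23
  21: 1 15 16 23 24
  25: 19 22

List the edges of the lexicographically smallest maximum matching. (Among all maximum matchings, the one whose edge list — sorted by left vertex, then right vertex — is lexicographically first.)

Lex-smallest maximum matching: {(0,11), (2,8), (5,23), (6,22), (7,19), (13,4), (18,3), (21,1)}

|M| = 8 (so the lex-smallest maximum matching has 8 edges)
process left vertices in ascending order; for each, take the smallest-labelled available neighbour that still permits 8 edges overall, or leave it unmatched if none does
lex-smallest matching: {0-11, 2-8, 5-23, 6-22, 7-19, 13-4, 18-3, 21-1}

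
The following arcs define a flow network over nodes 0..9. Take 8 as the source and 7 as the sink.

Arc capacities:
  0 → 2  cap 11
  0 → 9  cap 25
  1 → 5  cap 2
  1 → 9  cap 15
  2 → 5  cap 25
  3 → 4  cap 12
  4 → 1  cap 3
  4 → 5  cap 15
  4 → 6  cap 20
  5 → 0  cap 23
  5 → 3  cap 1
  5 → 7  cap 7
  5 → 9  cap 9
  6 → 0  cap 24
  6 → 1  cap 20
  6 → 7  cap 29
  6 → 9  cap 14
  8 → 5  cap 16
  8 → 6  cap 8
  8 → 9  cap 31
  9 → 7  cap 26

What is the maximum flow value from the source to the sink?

Maximum flow value: 42

augment #1: 8→5→7 bottleneck 7, total now 7
augment #2: 8→6→7 bottleneck 8, total now 15
augment #3: 8→9→7 bottleneck 26, total now 41
augment #4: 8→5→3→4→6→7 bottleneck 1, total now 42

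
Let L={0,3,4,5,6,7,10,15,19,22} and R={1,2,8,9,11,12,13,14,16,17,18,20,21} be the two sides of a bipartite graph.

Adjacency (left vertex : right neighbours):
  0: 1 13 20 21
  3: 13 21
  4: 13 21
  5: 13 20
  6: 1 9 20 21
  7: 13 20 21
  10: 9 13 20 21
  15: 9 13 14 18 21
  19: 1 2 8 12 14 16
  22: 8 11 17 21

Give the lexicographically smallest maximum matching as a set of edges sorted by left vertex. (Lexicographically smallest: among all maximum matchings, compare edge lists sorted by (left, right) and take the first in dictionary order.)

Lex-smallest maximum matching: {(0,1), (3,13), (4,21), (5,20), (6,9), (15,14), (19,2), (22,8)}

|M| = 8 (so the lex-smallest maximum matching has 8 edges)
process left vertices in ascending order; for each, take the smallest-labelled available neighbour that still permits 8 edges overall, or leave it unmatched if none does
lex-smallest matching: {0-1, 3-13, 4-21, 5-20, 6-9, 15-14, 19-2, 22-8}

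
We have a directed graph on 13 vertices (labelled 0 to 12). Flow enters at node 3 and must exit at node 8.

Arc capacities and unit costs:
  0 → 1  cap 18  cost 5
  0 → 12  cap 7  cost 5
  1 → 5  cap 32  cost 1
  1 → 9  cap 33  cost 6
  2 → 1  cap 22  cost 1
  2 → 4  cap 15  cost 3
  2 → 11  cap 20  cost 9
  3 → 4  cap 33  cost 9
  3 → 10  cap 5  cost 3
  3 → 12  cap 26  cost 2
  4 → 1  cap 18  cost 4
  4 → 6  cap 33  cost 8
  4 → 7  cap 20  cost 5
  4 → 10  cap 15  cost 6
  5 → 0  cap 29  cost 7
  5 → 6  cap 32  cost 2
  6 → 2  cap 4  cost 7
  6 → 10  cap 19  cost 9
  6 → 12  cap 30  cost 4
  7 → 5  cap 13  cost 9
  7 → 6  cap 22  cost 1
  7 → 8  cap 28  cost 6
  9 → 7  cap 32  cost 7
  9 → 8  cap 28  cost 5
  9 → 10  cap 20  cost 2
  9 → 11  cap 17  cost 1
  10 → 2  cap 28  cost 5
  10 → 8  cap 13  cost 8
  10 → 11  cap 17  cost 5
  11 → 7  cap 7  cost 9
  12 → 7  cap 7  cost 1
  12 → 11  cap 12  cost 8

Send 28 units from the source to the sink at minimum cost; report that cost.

shortest-cost path #1: 3→12→7→8 push 7 @ unit cost 9 (adds 63)
shortest-cost path #2: 3→10→8 push 5 @ unit cost 11 (adds 55)
shortest-cost path #3: 3→4→7→8 push 16 @ unit cost 20 (adds 320)
total cost = 438

Minimum cost for 28 units: 438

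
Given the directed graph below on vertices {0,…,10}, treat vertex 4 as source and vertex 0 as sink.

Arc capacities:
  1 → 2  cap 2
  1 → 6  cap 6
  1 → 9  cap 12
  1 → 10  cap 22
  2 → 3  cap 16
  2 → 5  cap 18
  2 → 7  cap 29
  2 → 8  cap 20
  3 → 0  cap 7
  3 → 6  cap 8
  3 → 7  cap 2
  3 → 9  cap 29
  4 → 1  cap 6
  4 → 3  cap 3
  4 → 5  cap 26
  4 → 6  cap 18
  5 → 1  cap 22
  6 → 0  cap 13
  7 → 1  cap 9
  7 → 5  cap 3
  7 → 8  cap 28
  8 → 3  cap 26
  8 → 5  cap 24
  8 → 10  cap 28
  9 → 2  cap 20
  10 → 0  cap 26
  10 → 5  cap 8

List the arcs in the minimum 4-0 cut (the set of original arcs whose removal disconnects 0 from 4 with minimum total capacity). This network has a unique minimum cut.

Min-cut arcs: {(4,1), (4,3), (5,1), (6,0)} (total capacity 44)

augment #1: 4→3→0 push 3
augment #2: 4→6→0 push 13
augment #3: 4→1→10→0 push 6
augment #4: 4→5→1→10→0 push 16
augment #5: 4→5→1→2→3→0 push 2
augment #6: 4→5→1→9→2→3→0 push 2
augment #7: 4→5→1→9→2→8→10→0 push 2
max flow = 44; residual-reachable set from 4 gives S-side
cut edges (S→T): {(4,1), (4,3), (5,1), (6,0)} total cap 44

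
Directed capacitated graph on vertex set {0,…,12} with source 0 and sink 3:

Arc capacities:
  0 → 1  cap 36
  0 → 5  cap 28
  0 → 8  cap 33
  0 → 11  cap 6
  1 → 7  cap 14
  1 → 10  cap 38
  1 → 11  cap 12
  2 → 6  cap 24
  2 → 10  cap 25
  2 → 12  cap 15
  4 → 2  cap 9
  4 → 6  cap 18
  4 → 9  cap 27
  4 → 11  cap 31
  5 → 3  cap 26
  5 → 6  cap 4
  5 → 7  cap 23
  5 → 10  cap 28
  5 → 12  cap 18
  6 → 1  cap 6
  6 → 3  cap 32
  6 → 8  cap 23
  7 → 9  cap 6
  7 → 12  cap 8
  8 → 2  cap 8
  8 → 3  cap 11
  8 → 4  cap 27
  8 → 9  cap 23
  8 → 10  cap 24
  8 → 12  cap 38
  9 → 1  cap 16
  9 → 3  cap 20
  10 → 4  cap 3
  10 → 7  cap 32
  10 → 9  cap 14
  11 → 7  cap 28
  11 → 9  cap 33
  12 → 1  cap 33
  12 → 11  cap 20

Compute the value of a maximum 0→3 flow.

Maximum flow value: 84

augment #1: 0→5→3 bottleneck 26, total now 26
augment #2: 0→8→3 bottleneck 11, total now 37
augment #3: 0→5→6→3 bottleneck 2, total now 39
augment #4: 0→8→9→3 bottleneck 20, total now 59
augment #5: 0→8→2→6→3 bottleneck 2, total now 61
augment #6: 0→1→10→4→6→3 bottleneck 3, total now 64
augment #7: 0→11→9→8→2→6→3 bottleneck 6, total now 70
augment #8: 0→1→7→9→8→4→6→3 bottleneck 6, total now 76
augment #9: 0→1→10→9→8→4→6→3 bottleneck 8, total now 84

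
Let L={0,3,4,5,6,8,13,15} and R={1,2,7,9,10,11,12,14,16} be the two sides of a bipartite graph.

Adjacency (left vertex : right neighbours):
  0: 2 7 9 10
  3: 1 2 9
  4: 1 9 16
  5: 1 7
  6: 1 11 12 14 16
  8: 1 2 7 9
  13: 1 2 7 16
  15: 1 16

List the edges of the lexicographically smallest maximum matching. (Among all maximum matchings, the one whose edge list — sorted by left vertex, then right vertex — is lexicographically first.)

Lex-smallest maximum matching: {(0,10), (3,1), (4,9), (5,7), (6,11), (8,2), (13,16)}

|M| = 7 (so the lex-smallest maximum matching has 7 edges)
process left vertices in ascending order; for each, take the smallest-labelled available neighbour that still permits 7 edges overall, or leave it unmatched if none does
lex-smallest matching: {0-10, 3-1, 4-9, 5-7, 6-11, 8-2, 13-16}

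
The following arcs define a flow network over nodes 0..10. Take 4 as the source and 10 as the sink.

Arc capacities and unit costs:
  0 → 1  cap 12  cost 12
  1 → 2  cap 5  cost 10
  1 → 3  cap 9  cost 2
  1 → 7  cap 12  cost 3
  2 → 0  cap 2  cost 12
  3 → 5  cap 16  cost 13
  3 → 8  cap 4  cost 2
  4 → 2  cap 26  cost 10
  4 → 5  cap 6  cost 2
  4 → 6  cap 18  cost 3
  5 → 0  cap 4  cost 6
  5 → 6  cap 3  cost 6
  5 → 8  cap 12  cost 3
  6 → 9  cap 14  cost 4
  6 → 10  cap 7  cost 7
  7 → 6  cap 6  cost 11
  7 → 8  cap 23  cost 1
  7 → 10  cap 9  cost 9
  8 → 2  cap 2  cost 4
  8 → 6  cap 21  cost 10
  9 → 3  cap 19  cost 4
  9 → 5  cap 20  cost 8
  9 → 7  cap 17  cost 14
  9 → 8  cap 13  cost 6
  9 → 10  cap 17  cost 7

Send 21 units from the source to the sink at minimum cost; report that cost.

shortest-cost path #1: 4→6→10 push 7 @ unit cost 10 (adds 70)
shortest-cost path #2: 4→6→9→10 push 11 @ unit cost 14 (adds 154)
shortest-cost path #3: 4→5→6→9→10 push 3 @ unit cost 19 (adds 57)
total cost = 281

Minimum cost for 21 units: 281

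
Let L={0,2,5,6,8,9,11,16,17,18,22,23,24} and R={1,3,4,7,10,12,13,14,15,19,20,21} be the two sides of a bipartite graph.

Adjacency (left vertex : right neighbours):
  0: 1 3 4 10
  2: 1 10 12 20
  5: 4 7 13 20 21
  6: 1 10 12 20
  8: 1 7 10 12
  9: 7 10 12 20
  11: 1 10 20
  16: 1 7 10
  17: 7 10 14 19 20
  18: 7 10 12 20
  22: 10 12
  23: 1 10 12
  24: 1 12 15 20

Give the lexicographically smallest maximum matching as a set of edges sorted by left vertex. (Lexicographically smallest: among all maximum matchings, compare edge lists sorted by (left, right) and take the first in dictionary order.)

Lex-smallest maximum matching: {(0,3), (2,1), (5,4), (6,10), (8,7), (9,12), (11,20), (17,14), (24,15)}

|M| = 9 (so the lex-smallest maximum matching has 9 edges)
process left vertices in ascending order; for each, take the smallest-labelled available neighbour that still permits 9 edges overall, or leave it unmatched if none does
lex-smallest matching: {0-3, 2-1, 5-4, 6-10, 8-7, 9-12, 11-20, 17-14, 24-15}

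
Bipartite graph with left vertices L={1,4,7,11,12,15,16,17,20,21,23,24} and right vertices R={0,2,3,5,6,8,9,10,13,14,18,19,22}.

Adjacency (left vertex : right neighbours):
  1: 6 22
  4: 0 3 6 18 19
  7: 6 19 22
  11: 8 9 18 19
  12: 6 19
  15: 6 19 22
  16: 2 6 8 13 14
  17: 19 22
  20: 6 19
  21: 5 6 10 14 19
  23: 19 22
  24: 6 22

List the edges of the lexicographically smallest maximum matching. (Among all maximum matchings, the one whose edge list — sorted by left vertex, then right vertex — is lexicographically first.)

Lex-smallest maximum matching: {(1,6), (4,0), (7,19), (11,8), (15,22), (16,2), (21,5)}

|M| = 7 (so the lex-smallest maximum matching has 7 edges)
process left vertices in ascending order; for each, take the smallest-labelled available neighbour that still permits 7 edges overall, or leave it unmatched if none does
lex-smallest matching: {1-6, 4-0, 7-19, 11-8, 15-22, 16-2, 21-5}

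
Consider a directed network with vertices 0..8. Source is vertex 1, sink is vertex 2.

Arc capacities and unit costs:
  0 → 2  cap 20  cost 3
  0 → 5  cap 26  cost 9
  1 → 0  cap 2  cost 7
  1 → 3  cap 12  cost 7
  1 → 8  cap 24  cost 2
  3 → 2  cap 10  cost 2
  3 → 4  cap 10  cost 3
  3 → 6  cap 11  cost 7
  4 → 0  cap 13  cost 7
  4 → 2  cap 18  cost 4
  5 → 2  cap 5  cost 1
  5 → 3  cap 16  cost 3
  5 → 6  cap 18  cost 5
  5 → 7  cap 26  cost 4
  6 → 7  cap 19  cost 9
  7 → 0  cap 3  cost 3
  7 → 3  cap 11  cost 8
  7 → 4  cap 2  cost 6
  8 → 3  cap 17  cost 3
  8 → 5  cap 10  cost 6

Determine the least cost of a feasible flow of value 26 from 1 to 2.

shortest-cost path #1: 1→8→3→2 push 10 @ unit cost 7 (adds 70)
shortest-cost path #2: 1→8→5→2 push 5 @ unit cost 9 (adds 45)
shortest-cost path #3: 1→0→2 push 2 @ unit cost 10 (adds 20)
shortest-cost path #4: 1→8→3→4→2 push 7 @ unit cost 12 (adds 84)
shortest-cost path #5: 1→3→4→2 push 2 @ unit cost 14 (adds 28)
total cost = 247

Minimum cost for 26 units: 247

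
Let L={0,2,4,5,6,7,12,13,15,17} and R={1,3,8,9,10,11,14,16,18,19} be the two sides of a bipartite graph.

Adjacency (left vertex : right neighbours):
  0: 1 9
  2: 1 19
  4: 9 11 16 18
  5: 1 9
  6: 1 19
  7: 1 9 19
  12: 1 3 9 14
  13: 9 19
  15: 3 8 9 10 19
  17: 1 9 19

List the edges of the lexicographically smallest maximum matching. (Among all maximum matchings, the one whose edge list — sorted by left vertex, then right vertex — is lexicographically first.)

Lex-smallest maximum matching: {(0,1), (2,19), (4,11), (5,9), (12,3), (15,8)}

|M| = 6 (so the lex-smallest maximum matching has 6 edges)
process left vertices in ascending order; for each, take the smallest-labelled available neighbour that still permits 6 edges overall, or leave it unmatched if none does
lex-smallest matching: {0-1, 2-19, 4-11, 5-9, 12-3, 15-8}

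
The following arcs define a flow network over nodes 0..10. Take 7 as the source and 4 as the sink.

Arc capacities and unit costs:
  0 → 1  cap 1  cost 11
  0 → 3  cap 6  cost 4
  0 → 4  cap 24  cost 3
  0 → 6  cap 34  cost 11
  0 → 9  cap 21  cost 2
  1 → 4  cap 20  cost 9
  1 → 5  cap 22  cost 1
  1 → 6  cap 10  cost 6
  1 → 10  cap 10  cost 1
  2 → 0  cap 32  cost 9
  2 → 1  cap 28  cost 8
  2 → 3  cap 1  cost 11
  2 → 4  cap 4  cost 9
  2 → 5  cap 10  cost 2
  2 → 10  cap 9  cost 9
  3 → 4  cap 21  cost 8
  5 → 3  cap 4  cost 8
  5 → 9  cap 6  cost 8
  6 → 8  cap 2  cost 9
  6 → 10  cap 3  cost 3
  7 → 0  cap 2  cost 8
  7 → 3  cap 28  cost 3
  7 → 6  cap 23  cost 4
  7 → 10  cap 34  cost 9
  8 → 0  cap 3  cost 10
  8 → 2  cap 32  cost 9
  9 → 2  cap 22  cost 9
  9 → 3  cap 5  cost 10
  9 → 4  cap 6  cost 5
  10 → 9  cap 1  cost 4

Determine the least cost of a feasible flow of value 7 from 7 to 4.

shortest-cost path #1: 7→0→4 push 2 @ unit cost 11 (adds 22)
shortest-cost path #2: 7→3→4 push 5 @ unit cost 11 (adds 55)
total cost = 77

Minimum cost for 7 units: 77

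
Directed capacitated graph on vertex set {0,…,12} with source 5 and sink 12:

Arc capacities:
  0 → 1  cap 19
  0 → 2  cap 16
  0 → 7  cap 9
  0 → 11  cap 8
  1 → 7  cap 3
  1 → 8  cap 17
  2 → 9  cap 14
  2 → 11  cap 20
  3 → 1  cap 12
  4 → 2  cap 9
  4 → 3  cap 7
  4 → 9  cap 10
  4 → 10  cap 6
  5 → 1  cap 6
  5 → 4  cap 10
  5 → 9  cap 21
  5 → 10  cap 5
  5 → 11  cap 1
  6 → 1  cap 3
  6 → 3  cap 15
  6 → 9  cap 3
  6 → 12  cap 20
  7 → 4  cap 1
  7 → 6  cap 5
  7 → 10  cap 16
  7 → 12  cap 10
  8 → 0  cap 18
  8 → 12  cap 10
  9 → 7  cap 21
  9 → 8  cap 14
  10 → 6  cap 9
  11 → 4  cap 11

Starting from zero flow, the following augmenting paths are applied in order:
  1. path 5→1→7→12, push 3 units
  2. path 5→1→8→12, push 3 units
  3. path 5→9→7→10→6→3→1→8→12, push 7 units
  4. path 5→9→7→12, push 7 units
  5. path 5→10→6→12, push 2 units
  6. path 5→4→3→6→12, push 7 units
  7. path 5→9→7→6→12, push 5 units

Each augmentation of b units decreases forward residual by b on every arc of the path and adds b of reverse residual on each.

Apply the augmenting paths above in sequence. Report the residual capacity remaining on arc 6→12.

after path 1 (5→1→7→12, push 3): res(6,12)=20
after path 2 (5→1→8→12, push 3): res(6,12)=20
after path 3 (5→9→7→10→6→3→1→8→12, push 7): res(6,12)=20
after path 4 (5→9→7→12, push 7): res(6,12)=20
after path 5 (5→10→6→12, push 2): res(6,12)=18
after path 6 (5→4→3→6→12, push 7): res(6,12)=11
after path 7 (5→9→7→6→12, push 5): res(6,12)=6

Residual capacity of (6,12): 6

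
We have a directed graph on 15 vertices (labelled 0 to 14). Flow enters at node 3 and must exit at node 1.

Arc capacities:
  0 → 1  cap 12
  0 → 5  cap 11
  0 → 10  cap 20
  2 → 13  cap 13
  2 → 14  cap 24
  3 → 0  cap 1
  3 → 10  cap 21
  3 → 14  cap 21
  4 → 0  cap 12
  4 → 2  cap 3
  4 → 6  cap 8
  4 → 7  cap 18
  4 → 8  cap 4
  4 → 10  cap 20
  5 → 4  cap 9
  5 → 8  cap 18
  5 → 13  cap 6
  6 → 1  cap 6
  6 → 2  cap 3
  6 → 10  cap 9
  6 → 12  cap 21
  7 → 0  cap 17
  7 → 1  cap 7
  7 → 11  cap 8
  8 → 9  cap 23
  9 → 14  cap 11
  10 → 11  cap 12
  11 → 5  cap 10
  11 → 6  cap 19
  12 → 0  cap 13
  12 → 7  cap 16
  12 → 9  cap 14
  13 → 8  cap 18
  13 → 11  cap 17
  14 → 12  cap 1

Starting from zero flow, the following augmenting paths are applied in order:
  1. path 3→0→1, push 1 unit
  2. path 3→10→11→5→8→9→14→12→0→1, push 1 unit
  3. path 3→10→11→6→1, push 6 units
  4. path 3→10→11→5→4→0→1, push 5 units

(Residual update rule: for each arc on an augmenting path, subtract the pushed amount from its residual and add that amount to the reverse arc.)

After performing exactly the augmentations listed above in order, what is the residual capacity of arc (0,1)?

Residual capacity of (0,1): 5

after path 1 (3→0→1, push 1): res(0,1)=11
after path 2 (3→10→11→5→8→9→14→12→0→1, push 1): res(0,1)=10
after path 3 (3→10→11→6→1, push 6): res(0,1)=10
after path 4 (3→10→11→5→4→0→1, push 5): res(0,1)=5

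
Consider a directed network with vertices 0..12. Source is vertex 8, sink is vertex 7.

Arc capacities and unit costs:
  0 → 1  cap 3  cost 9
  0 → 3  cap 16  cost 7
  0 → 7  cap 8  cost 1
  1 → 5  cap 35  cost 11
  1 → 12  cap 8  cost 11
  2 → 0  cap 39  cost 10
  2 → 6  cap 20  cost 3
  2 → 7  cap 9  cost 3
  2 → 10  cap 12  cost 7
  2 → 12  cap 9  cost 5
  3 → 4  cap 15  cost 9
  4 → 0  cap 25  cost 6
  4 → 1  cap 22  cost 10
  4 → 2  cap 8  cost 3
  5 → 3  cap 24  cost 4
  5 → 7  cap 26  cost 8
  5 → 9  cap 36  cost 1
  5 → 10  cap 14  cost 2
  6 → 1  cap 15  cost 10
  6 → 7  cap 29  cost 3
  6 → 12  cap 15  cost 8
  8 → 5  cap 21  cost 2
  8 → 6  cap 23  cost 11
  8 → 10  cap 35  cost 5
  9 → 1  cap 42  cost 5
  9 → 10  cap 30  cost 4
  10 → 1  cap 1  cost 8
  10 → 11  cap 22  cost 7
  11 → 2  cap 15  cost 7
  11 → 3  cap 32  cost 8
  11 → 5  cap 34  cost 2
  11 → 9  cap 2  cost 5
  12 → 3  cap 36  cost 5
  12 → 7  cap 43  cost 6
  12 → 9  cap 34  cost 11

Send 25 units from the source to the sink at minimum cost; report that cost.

shortest-cost path #1: 8→5→7 push 21 @ unit cost 10 (adds 210)
shortest-cost path #2: 8→6→7 push 4 @ unit cost 14 (adds 56)
total cost = 266

Minimum cost for 25 units: 266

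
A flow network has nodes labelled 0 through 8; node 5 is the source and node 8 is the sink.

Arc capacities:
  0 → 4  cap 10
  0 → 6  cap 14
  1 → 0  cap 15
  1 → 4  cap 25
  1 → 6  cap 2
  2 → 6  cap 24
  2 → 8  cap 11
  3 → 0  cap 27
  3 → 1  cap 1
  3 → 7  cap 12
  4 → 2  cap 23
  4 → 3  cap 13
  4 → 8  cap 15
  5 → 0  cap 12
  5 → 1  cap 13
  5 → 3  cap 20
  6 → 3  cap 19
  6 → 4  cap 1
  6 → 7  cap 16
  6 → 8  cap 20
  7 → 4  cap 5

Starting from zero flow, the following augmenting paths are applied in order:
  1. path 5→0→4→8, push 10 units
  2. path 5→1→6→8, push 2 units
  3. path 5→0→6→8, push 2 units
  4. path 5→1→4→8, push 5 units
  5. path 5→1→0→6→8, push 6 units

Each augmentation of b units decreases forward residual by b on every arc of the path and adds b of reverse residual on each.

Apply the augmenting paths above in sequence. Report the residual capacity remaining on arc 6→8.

after path 1 (5→0→4→8, push 10): res(6,8)=20
after path 2 (5→1→6→8, push 2): res(6,8)=18
after path 3 (5→0→6→8, push 2): res(6,8)=16
after path 4 (5→1→4→8, push 5): res(6,8)=16
after path 5 (5→1→0→6→8, push 6): res(6,8)=10

Residual capacity of (6,8): 10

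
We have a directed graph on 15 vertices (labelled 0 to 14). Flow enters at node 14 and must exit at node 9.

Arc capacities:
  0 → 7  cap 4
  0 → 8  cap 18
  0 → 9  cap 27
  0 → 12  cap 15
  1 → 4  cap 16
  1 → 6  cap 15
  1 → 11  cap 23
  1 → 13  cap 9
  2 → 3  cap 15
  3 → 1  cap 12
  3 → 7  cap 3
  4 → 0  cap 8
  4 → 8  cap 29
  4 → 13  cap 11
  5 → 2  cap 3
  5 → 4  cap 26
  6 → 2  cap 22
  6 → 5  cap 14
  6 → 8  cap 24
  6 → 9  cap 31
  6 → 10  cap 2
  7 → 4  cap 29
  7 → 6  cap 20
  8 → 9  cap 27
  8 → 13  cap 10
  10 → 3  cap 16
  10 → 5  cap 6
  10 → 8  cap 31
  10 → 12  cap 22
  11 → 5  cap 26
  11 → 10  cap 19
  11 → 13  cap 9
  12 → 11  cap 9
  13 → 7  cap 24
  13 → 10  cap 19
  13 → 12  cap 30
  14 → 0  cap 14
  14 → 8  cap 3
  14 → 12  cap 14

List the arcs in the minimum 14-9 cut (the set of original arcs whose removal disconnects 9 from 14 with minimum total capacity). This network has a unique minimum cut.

Min-cut arcs: {(12,11), (14,0), (14,8)} (total capacity 26)

augment #1: 14→0→9 push 14
augment #2: 14→8→9 push 3
augment #3: 14→12→11→10→8→9 push 9
max flow = 26; residual-reachable set from 14 gives S-side
cut edges (S→T): {(12,11), (14,0), (14,8)} total cap 26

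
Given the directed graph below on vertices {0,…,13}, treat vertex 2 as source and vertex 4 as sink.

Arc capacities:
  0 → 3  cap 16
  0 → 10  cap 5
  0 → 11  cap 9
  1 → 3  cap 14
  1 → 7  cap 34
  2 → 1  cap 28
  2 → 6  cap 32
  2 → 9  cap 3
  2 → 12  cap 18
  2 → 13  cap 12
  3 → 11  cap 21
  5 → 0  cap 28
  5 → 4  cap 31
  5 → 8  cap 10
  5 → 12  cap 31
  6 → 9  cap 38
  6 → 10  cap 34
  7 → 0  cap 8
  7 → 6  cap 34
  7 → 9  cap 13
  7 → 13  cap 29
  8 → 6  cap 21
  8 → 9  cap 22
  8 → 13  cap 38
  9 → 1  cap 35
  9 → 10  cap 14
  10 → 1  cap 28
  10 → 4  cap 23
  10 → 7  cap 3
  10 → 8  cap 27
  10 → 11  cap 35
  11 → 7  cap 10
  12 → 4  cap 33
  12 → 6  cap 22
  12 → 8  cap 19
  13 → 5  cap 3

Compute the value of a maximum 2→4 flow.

Maximum flow value: 44

augment #1: 2→12→4 bottleneck 18, total now 18
augment #2: 2→6→10→4 bottleneck 23, total now 41
augment #3: 2→13→5→4 bottleneck 3, total now 44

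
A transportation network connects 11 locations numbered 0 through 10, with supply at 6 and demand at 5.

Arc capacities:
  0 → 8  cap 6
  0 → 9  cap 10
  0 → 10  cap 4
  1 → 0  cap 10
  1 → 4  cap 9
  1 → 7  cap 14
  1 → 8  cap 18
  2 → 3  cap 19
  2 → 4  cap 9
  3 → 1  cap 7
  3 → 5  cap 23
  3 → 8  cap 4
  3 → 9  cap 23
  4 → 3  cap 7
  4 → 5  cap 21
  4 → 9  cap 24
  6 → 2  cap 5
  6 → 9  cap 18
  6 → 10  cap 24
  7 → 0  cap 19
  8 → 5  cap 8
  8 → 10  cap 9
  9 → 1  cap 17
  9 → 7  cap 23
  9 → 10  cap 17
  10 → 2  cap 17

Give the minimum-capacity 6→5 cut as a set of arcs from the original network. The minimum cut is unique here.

Min-cut arcs: {(1,4), (6,2), (8,5), (10,2)} (total capacity 39)

augment #1: 6→2→3→5 push 5
augment #2: 6→9→1→4→5 push 9
augment #3: 6→9→1→8→5 push 8
augment #4: 6→10→2→3→5 push 14
augment #5: 6→10→2→4→5 push 3
max flow = 39; residual-reachable set from 6 gives S-side
cut edges (S→T): {(1,4), (6,2), (8,5), (10,2)} total cap 39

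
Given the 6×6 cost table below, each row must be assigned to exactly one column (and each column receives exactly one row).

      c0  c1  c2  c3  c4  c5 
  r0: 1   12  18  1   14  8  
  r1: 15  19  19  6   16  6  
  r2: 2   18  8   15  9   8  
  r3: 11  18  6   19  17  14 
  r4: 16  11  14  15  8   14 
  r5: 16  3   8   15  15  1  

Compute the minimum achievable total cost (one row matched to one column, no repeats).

Minimum assignment cost: 26

optimal assignment: row0→col3 (cost 1), row1→col5 (cost 6), row2→col0 (cost 2), row3→col2 (cost 6), row4→col4 (cost 8), row5→col1 (cost 3)
total = 1 + 6 + 2 + 6 + 8 + 3 = 26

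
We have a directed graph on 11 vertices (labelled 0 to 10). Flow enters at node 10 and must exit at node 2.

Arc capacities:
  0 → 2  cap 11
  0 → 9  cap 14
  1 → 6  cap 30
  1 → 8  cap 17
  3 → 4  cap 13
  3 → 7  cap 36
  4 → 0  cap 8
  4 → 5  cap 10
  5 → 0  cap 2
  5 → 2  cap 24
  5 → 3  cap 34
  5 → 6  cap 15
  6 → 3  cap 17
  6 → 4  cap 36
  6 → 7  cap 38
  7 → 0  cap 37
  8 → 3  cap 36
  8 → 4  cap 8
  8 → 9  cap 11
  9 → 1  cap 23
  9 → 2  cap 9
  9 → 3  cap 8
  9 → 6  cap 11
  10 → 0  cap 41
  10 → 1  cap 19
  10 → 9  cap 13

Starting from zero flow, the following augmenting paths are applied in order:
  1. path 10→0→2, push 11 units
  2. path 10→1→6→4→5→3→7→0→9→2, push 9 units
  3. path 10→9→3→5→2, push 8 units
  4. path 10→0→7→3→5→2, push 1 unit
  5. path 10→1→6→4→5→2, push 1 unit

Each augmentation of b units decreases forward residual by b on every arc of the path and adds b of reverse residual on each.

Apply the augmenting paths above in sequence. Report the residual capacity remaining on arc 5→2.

Residual capacity of (5,2): 14

after path 1 (10→0→2, push 11): res(5,2)=24
after path 2 (10→1→6→4→5→3→7→0→9→2, push 9): res(5,2)=24
after path 3 (10→9→3→5→2, push 8): res(5,2)=16
after path 4 (10→0→7→3→5→2, push 1): res(5,2)=15
after path 5 (10→1→6→4→5→2, push 1): res(5,2)=14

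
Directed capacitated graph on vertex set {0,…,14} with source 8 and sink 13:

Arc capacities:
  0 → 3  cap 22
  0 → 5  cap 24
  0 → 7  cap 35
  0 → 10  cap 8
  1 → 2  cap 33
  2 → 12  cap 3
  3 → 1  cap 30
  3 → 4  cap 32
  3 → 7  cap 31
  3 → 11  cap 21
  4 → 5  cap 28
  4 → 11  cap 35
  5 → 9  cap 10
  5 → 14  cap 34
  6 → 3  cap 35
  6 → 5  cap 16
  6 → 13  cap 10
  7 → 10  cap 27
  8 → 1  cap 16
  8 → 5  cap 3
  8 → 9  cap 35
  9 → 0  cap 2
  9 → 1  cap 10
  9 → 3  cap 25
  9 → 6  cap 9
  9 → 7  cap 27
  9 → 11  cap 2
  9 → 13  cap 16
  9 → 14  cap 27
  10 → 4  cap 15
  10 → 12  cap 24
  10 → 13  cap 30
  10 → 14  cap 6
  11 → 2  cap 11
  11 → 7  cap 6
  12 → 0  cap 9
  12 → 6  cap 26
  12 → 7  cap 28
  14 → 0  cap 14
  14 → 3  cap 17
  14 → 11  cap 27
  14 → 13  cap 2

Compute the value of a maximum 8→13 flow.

augment #1: 8→9→13 bottleneck 16, total now 16
augment #2: 8→5→14→13 bottleneck 2, total now 18
augment #3: 8→9→6→13 bottleneck 9, total now 27
augment #4: 8→9→0→10→13 bottleneck 2, total now 29
augment #5: 8→9→7→10→13 bottleneck 8, total now 37
augment #6: 8→1→2→12→6→13 bottleneck 1, total now 38
augment #7: 8→5→9→7→10→13 bottleneck 1, total now 39
augment #8: 8→1→2→12→0→10→13 bottleneck 2, total now 41

Maximum flow value: 41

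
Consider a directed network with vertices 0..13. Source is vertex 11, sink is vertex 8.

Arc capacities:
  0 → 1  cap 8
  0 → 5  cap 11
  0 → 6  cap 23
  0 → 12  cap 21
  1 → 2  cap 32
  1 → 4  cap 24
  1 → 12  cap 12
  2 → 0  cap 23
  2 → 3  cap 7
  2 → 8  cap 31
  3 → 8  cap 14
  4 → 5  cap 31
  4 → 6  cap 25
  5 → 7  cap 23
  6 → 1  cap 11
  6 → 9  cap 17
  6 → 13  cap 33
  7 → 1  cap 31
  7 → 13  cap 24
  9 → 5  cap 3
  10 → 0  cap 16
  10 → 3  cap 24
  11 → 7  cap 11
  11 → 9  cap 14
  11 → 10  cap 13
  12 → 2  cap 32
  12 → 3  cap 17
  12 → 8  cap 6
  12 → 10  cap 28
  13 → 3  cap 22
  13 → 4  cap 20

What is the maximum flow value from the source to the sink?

Maximum flow value: 27

augment #1: 11→10→3→8 bottleneck 13, total now 13
augment #2: 11→7→1→2→8 bottleneck 11, total now 24
augment #3: 11→9→5→7→1→2→8 bottleneck 3, total now 27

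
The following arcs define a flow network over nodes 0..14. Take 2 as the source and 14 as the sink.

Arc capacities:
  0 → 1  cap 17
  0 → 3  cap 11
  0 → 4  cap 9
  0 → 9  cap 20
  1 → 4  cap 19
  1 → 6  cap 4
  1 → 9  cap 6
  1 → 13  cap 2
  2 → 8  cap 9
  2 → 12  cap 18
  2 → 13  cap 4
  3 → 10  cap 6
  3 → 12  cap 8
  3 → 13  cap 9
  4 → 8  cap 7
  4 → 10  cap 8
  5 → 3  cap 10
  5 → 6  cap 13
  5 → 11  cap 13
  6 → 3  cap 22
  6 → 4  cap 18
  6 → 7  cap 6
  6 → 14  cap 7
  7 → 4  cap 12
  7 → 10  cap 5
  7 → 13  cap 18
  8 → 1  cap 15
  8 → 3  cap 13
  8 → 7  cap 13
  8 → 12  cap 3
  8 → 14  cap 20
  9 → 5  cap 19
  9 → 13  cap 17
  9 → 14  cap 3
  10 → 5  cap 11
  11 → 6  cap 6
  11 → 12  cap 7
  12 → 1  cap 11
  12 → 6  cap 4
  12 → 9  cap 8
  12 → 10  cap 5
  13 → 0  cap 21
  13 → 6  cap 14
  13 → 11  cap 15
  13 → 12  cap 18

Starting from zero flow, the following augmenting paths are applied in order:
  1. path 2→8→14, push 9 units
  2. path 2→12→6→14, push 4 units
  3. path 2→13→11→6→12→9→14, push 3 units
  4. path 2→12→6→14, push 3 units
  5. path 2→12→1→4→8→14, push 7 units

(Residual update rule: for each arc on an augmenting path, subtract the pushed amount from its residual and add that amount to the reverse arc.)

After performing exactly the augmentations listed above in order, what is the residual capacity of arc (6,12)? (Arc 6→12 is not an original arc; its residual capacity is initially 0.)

after path 1 (2→8→14, push 9): res(6,12)=0
after path 2 (2→12→6→14, push 4): res(6,12)=4
after path 3 (2→13→11→6→12→9→14, push 3): res(6,12)=1
after path 4 (2→12→6→14, push 3): res(6,12)=4
after path 5 (2→12→1→4→8→14, push 7): res(6,12)=4

Residual capacity of (6,12): 4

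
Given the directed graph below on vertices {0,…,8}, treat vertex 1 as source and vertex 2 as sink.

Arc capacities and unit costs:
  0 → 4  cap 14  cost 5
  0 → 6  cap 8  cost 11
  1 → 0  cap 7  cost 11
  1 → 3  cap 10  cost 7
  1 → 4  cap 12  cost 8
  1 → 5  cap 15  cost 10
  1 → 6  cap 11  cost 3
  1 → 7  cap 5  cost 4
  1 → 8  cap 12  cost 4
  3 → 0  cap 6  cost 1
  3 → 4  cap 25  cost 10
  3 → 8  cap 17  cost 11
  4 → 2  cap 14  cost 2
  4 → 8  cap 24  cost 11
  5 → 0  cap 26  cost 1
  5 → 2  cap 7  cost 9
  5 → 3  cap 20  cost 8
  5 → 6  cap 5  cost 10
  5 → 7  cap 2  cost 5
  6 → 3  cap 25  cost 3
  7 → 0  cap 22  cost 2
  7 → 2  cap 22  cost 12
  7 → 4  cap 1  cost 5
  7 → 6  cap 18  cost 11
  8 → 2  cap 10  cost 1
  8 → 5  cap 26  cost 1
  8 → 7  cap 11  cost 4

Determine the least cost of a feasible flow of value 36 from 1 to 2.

Minimum cost for 36 units: 401

shortest-cost path #1: 1→8→2 push 10 @ unit cost 5 (adds 50)
shortest-cost path #2: 1→4→2 push 12 @ unit cost 10 (adds 120)
shortest-cost path #3: 1→7→4→2 push 1 @ unit cost 11 (adds 11)
shortest-cost path #4: 1→7→0→4→2 push 1 @ unit cost 13 (adds 13)
shortest-cost path #5: 1→8→5→2 push 2 @ unit cost 14 (adds 28)
shortest-cost path #6: 1→7→2 push 3 @ unit cost 16 (adds 48)
shortest-cost path #7: 1→6→3→0→7→2 push 1 @ unit cost 17 (adds 17)
shortest-cost path #8: 1→5→2 push 5 @ unit cost 19 (adds 95)
shortest-cost path #9: 1→6→3→0→4→7→2 push 1 @ unit cost 19 (adds 19)
total cost = 401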